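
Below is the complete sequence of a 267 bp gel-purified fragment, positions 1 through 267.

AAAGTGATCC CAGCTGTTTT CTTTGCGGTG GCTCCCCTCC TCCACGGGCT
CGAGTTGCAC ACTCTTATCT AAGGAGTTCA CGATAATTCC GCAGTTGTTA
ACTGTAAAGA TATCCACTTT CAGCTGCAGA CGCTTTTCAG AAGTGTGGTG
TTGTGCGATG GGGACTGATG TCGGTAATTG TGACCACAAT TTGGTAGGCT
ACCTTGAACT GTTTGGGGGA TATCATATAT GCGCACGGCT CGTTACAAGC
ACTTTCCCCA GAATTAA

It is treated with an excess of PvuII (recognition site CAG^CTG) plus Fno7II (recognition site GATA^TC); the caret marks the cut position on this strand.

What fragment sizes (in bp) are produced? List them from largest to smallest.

PvuII sites (CAGCTG) start at positions 11, 121.
PvuII cuts after base 3 of each site, so after positions 13, 123.
Fno7II sites (GATATC) start at positions 109, 219.
Fno7II cuts after base 4 of each site, so after positions 112, 222.
Combined cut positions: 13, 112, 123, 222.
Linear molecule, 4 cuts → 5 fragments:
  1–13 → 13 bp
  14–112 → 99 bp
  113–123 → 11 bp
  124–222 → 99 bp
  223–267 → 45 bp
Sorted largest to smallest: 99, 99, 45, 13, 11 bp.

99, 99, 45, 13, 11 bp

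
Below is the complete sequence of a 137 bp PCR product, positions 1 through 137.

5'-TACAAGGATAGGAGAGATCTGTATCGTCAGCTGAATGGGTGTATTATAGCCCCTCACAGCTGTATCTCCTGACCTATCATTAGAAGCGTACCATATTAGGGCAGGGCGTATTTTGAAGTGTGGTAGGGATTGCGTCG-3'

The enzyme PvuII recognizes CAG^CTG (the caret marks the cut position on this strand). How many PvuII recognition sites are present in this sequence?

2

CAGCTG occurs starting at positions 28, 57.
PvuII cuts at 2 sites.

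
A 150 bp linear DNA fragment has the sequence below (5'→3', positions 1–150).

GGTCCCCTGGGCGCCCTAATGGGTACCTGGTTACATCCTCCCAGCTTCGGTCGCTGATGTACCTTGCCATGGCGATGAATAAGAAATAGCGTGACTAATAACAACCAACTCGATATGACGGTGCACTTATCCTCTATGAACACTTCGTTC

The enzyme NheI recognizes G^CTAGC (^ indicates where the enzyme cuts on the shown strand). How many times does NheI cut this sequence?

No occurrence of GCTAGC is present in the sequence.
NheI does not cut: 0 sites.

0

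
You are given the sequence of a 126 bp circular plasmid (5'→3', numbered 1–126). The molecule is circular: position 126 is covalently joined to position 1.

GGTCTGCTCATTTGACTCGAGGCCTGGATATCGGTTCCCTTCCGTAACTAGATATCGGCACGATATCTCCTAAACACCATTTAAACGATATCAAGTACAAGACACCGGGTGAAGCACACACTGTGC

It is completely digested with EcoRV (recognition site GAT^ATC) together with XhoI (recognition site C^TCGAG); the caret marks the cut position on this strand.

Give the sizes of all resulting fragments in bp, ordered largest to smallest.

EcoRV sites (GATATC) start at positions 27, 51, 62, 87.
EcoRV cuts after base 3 of each site, so after positions 29, 53, 64, 89.
The XhoI site (CTCGAG) starts at position 16.
XhoI cuts after the first base of each site, so after position 16.
Combined cut positions: 16, 29, 53, 64, 89.
Circular molecule, 5 cuts → 5 fragments:
  17–29 → 13 bp
  30–53 → 24 bp
  54–64 → 11 bp
  65–89 → 25 bp
  90–126 then 1–16 → 37 + 16 = 53 bp
Sorted largest to smallest: 53, 25, 24, 13, 11 bp.

53, 25, 24, 13, 11 bp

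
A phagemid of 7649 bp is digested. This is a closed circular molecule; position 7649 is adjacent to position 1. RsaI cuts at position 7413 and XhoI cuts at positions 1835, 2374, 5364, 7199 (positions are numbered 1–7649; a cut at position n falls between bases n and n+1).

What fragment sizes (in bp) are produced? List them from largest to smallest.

Combined cut positions (sorted): 1835, 2374, 5364, 7199, 7413.
Circular molecule, 5 cuts → 5 fragments:
  2374 − 1835 = 539 bp
  5364 − 2374 = 2990 bp
  7199 − 5364 = 1835 bp
  7413 − 7199 = 214 bp
  wrap: 7649 − 7413 + 1835 = 2071 bp
Sorted largest to smallest: 2990, 2071, 1835, 539, 214 bp.

2990, 2071, 1835, 539, 214 bp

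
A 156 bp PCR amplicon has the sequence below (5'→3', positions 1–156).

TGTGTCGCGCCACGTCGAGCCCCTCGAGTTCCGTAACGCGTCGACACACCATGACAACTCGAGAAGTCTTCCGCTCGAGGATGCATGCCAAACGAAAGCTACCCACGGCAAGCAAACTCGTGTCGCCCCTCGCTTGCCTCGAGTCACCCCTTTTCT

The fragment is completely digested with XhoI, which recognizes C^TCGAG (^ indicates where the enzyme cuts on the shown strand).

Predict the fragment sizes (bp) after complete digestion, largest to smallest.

XhoI sites (CTCGAG) start at positions 23, 58, 74, 138.
XhoI cuts after the first base of each site, so after positions 23, 58, 74, 138.
Linear molecule, 4 cuts → 5 fragments:
  1–23 → 23 bp
  24–58 → 35 bp
  59–74 → 16 bp
  75–138 → 64 bp
  139–156 → 18 bp
Sorted largest to smallest: 64, 35, 23, 18, 16 bp.

64, 35, 23, 18, 16 bp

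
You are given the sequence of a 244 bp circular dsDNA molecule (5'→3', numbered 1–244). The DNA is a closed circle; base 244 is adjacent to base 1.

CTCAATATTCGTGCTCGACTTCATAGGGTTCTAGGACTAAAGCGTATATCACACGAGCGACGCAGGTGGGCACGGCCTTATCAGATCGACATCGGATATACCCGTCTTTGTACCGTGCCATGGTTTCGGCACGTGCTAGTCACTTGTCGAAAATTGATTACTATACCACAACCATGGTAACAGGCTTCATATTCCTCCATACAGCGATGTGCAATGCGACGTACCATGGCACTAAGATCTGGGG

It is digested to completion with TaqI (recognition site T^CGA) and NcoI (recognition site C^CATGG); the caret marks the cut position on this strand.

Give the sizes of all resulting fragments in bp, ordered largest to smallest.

TaqI sites (TCGA) start at positions 15, 86, 147.
TaqI cuts after the first base of each site, so after positions 15, 86, 147.
NcoI sites (CCATGG) start at positions 118, 172, 224.
NcoI cuts after the first base of each site, so after positions 118, 172, 224.
Combined cut positions: 15, 86, 118, 147, 172, 224.
Circular molecule, 6 cuts → 6 fragments:
  16–86 → 71 bp
  87–118 → 32 bp
  119–147 → 29 bp
  148–172 → 25 bp
  173–224 → 52 bp
  225–244 then 1–15 → 20 + 15 = 35 bp
Sorted largest to smallest: 71, 52, 35, 32, 29, 25 bp.

71, 52, 35, 32, 29, 25 bp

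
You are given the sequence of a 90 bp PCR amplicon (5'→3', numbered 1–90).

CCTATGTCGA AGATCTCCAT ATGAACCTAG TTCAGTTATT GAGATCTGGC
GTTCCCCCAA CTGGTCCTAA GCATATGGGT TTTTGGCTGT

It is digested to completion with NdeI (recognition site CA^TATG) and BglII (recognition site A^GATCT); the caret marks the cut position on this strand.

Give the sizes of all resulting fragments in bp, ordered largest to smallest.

31, 23, 17, 11, 8 bp

NdeI sites (CATATG) start at positions 18, 72.
NdeI cuts after base 2 of each site, so after positions 19, 73.
BglII sites (AGATCT) start at positions 11, 42.
BglII cuts after the first base of each site, so after positions 11, 42.
Combined cut positions: 11, 19, 42, 73.
Linear molecule, 4 cuts → 5 fragments:
  1–11 → 11 bp
  12–19 → 8 bp
  20–42 → 23 bp
  43–73 → 31 bp
  74–90 → 17 bp
Sorted largest to smallest: 31, 23, 17, 11, 8 bp.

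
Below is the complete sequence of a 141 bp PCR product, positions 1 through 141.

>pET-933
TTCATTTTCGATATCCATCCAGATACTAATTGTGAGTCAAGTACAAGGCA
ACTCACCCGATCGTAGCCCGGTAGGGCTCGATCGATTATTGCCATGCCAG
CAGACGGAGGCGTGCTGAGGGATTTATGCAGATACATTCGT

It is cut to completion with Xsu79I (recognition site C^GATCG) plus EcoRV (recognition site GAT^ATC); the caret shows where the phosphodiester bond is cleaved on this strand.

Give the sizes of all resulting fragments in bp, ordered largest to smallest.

62, 46, 21, 12 bp

Xsu79I sites (CGATCG) start at positions 58, 79.
Xsu79I cuts after the first base of each site, so after positions 58, 79.
The EcoRV site (GATATC) starts at position 10.
EcoRV cuts after base 3 of each site, so after position 12.
Combined cut positions: 12, 58, 79.
Linear molecule, 3 cuts → 4 fragments:
  1–12 → 12 bp
  13–58 → 46 bp
  59–79 → 21 bp
  80–141 → 62 bp
Sorted largest to smallest: 62, 46, 21, 12 bp.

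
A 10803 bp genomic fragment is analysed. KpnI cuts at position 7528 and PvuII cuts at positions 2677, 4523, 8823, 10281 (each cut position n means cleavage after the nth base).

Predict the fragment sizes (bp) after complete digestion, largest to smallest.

Combined cut positions (sorted): 2677, 4523, 7528, 8823, 10281.
Linear molecule, 5 cuts → 6 fragments:
  2677 − 0 = 2677 bp
  4523 − 2677 = 1846 bp
  7528 − 4523 = 3005 bp
  8823 − 7528 = 1295 bp
  10281 − 8823 = 1458 bp
  10803 − 10281 = 522 bp
Sorted largest to smallest: 3005, 2677, 1846, 1458, 1295, 522 bp.

3005, 2677, 1846, 1458, 1295, 522 bp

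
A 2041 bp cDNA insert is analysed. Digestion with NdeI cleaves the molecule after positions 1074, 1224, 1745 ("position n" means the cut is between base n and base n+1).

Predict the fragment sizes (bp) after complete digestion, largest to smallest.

Linear molecule, 3 cuts → 4 fragments:
  1074 − 0 = 1074 bp
  1224 − 1074 = 150 bp
  1745 − 1224 = 521 bp
  2041 − 1745 = 296 bp
Sorted largest to smallest: 1074, 521, 296, 150 bp.

1074, 521, 296, 150 bp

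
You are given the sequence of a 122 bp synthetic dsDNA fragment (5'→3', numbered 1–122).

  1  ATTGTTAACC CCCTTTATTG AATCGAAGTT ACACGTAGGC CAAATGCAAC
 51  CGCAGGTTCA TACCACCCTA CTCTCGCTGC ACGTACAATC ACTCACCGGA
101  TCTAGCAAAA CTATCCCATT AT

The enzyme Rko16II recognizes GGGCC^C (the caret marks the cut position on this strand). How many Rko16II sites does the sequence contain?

0

No occurrence of GGGCCC is present in the sequence.
Rko16II does not cut: 0 sites.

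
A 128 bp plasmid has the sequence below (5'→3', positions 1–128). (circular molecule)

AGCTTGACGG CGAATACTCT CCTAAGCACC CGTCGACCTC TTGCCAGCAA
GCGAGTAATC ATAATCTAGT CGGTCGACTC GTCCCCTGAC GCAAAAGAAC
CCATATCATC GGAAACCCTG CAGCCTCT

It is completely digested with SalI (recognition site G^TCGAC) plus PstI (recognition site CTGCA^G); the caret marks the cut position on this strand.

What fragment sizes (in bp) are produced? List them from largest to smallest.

49, 41, 38 bp

SalI sites (GTCGAC) start at positions 32, 73.
SalI cuts after the first base of each site, so after positions 32, 73.
The PstI site (CTGCAG) starts at position 118.
PstI cuts after base 5 of each site (before the last base), so after position 122.
Combined cut positions: 32, 73, 122.
Circular molecule, 3 cuts → 3 fragments:
  33–73 → 41 bp
  74–122 → 49 bp
  123–128 then 1–32 → 6 + 32 = 38 bp
Sorted largest to smallest: 49, 41, 38 bp.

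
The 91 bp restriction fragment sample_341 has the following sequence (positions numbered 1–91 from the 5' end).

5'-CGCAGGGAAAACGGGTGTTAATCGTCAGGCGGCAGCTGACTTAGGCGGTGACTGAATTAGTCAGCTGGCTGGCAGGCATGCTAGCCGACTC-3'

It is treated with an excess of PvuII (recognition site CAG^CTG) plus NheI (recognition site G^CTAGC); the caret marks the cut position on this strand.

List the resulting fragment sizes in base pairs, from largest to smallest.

35, 29, 16, 11 bp

PvuII sites (CAGCTG) start at positions 33, 62.
PvuII cuts after base 3 of each site, so after positions 35, 64.
The NheI site (GCTAGC) starts at position 80.
NheI cuts after the first base of each site, so after position 80.
Combined cut positions: 35, 64, 80.
Linear molecule, 3 cuts → 4 fragments:
  1–35 → 35 bp
  36–64 → 29 bp
  65–80 → 16 bp
  81–91 → 11 bp
Sorted largest to smallest: 35, 29, 16, 11 bp.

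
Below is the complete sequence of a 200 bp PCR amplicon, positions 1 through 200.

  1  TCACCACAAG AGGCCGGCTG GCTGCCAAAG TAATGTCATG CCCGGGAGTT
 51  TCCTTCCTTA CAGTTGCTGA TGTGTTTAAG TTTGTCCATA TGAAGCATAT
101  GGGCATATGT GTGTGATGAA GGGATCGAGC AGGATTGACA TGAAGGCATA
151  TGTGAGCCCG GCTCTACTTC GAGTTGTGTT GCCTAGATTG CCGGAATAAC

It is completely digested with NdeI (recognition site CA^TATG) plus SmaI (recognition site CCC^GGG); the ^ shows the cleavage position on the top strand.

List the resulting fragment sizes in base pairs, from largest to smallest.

52, 45, 43, 43, 9, 8 bp

NdeI sites (CATATG) start at positions 87, 96, 104, 147.
NdeI cuts after base 2 of each site, so after positions 88, 97, 105, 148.
The SmaI site (CCCGGG) starts at position 41.
SmaI cuts after base 3 of each site, so after position 43.
Combined cut positions: 43, 88, 97, 105, 148.
Linear molecule, 5 cuts → 6 fragments:
  1–43 → 43 bp
  44–88 → 45 bp
  89–97 → 9 bp
  98–105 → 8 bp
  106–148 → 43 bp
  149–200 → 52 bp
Sorted largest to smallest: 52, 45, 43, 43, 9, 8 bp.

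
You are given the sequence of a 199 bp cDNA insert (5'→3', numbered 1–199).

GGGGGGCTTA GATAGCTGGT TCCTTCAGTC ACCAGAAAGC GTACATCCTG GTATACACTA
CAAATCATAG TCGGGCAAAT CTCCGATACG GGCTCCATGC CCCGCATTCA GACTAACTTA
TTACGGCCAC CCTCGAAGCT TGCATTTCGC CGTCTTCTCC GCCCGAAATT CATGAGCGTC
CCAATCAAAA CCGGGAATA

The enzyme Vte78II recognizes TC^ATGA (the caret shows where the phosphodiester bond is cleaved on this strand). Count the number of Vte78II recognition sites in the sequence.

TCATGA occurs starting at position 170.
Vte78II cuts at 1 site.

1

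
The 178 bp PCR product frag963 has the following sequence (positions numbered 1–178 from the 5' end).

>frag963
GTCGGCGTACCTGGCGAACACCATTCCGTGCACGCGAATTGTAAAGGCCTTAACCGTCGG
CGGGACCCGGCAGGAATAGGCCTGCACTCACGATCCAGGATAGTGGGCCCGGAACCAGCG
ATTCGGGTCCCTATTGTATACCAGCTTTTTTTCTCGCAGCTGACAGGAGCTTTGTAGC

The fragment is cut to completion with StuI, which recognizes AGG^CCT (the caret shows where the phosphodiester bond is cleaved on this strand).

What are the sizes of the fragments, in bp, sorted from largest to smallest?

StuI sites (AGGCCT) start at positions 45, 78.
StuI cuts after base 3 of each site, so after positions 47, 80.
Linear molecule, 2 cuts → 3 fragments:
  1–47 → 47 bp
  48–80 → 33 bp
  81–178 → 98 bp
Sorted largest to smallest: 98, 47, 33 bp.

98, 47, 33 bp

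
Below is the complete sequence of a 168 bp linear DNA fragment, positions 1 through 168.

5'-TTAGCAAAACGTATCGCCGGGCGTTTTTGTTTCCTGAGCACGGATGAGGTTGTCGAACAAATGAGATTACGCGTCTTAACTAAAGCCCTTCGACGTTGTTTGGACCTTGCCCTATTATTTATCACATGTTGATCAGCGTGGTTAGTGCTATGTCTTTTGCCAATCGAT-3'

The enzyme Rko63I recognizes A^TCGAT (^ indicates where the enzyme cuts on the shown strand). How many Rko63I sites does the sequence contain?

1

ATCGAT occurs starting at position 163.
Rko63I cuts at 1 site.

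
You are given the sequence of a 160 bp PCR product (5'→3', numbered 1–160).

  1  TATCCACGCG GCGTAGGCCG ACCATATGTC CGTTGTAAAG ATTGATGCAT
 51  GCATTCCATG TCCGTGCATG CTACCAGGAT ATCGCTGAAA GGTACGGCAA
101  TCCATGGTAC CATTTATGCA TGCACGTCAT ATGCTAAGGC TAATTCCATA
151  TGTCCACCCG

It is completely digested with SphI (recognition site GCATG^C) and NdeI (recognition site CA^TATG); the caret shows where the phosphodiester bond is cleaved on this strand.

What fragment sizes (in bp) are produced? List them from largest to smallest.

SphI sites (GCATGC) start at positions 47, 66, 118.
SphI cuts after base 5 of each site (before the last base), so after positions 51, 70, 122.
NdeI sites (CATATG) start at positions 23, 128, 147.
NdeI cuts after base 2 of each site, so after positions 24, 129, 148.
Combined cut positions: 24, 51, 70, 122, 129, 148.
Linear molecule, 6 cuts → 7 fragments:
  1–24 → 24 bp
  25–51 → 27 bp
  52–70 → 19 bp
  71–122 → 52 bp
  123–129 → 7 bp
  130–148 → 19 bp
  149–160 → 12 bp
Sorted largest to smallest: 52, 27, 24, 19, 19, 12, 7 bp.

52, 27, 24, 19, 19, 12, 7 bp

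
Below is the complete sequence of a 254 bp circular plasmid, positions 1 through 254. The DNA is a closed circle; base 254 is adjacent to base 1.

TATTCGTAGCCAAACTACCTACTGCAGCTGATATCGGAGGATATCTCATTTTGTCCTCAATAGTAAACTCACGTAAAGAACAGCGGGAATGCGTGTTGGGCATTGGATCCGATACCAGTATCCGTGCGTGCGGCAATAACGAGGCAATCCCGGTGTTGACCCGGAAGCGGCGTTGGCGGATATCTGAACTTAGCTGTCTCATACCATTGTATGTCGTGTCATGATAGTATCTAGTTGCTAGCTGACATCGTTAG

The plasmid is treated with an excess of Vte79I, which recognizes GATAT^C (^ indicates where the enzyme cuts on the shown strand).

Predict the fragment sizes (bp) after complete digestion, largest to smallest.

Vte79I sites (GATATC) start at positions 30, 40, 179.
Vte79I cuts after base 5 of each site (before the last base), so after positions 34, 44, 183.
Circular molecule, 3 cuts → 3 fragments:
  35–44 → 10 bp
  45–183 → 139 bp
  184–254 then 1–34 → 71 + 34 = 105 bp
Sorted largest to smallest: 139, 105, 10 bp.

139, 105, 10 bp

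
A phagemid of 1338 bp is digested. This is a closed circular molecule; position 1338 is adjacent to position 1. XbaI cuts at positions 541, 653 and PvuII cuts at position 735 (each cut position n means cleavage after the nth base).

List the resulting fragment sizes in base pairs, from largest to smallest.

1144, 112, 82 bp

Combined cut positions (sorted): 541, 653, 735.
Circular molecule, 3 cuts → 3 fragments:
  653 − 541 = 112 bp
  735 − 653 = 82 bp
  wrap: 1338 − 735 + 541 = 1144 bp
Sorted largest to smallest: 1144, 112, 82 bp.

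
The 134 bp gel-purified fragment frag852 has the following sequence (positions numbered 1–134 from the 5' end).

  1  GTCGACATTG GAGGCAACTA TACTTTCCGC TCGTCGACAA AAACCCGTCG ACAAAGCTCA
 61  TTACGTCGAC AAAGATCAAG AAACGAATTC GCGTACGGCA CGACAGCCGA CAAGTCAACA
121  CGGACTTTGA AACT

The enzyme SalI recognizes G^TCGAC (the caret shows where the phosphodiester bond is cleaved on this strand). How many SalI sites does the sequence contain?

GTCGAC occurs starting at positions 1, 33, 47, 65.
SalI cuts at 4 sites.

4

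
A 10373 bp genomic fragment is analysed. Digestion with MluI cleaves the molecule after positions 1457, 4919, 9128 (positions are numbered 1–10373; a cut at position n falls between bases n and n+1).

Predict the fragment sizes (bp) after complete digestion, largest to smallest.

4209, 3462, 1457, 1245 bp

Linear molecule, 3 cuts → 4 fragments:
  1457 − 0 = 1457 bp
  4919 − 1457 = 3462 bp
  9128 − 4919 = 4209 bp
  10373 − 9128 = 1245 bp
Sorted largest to smallest: 4209, 3462, 1457, 1245 bp.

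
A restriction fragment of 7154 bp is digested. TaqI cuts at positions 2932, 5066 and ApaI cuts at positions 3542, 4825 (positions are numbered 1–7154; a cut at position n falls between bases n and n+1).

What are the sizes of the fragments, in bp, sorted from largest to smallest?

Combined cut positions (sorted): 2932, 3542, 4825, 5066.
Linear molecule, 4 cuts → 5 fragments:
  2932 − 0 = 2932 bp
  3542 − 2932 = 610 bp
  4825 − 3542 = 1283 bp
  5066 − 4825 = 241 bp
  7154 − 5066 = 2088 bp
Sorted largest to smallest: 2932, 2088, 1283, 610, 241 bp.

2932, 2088, 1283, 610, 241 bp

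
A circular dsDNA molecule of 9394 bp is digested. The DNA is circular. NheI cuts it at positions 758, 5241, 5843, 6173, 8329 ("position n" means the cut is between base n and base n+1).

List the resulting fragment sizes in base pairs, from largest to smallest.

Circular molecule, 5 cuts → 5 fragments:
  5241 − 758 = 4483 bp
  5843 − 5241 = 602 bp
  6173 − 5843 = 330 bp
  8329 − 6173 = 2156 bp
  wrap: 9394 − 8329 + 758 = 1823 bp
Sorted largest to smallest: 4483, 2156, 1823, 602, 330 bp.

4483, 2156, 1823, 602, 330 bp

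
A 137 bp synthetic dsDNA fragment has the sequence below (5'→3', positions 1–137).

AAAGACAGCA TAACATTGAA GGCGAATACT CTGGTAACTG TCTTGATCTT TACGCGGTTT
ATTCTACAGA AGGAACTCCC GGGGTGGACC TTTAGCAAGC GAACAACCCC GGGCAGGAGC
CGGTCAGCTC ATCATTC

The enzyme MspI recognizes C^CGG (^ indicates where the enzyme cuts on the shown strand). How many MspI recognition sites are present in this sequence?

3

CCGG occurs starting at positions 79, 109, 120.
MspI cuts at 3 sites.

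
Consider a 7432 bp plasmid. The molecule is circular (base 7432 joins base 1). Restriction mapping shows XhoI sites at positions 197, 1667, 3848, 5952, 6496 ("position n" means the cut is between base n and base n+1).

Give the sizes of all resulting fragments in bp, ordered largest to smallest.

Circular molecule, 5 cuts → 5 fragments:
  1667 − 197 = 1470 bp
  3848 − 1667 = 2181 bp
  5952 − 3848 = 2104 bp
  6496 − 5952 = 544 bp
  wrap: 7432 − 6496 + 197 = 1133 bp
Sorted largest to smallest: 2181, 2104, 1470, 1133, 544 bp.

2181, 2104, 1470, 1133, 544 bp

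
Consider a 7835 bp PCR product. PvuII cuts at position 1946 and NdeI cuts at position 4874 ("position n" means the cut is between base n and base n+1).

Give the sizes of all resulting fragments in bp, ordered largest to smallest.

2961, 2928, 1946 bp

Combined cut positions (sorted): 1946, 4874.
Linear molecule, 2 cuts → 3 fragments:
  1946 − 0 = 1946 bp
  4874 − 1946 = 2928 bp
  7835 − 4874 = 2961 bp
Sorted largest to smallest: 2961, 2928, 1946 bp.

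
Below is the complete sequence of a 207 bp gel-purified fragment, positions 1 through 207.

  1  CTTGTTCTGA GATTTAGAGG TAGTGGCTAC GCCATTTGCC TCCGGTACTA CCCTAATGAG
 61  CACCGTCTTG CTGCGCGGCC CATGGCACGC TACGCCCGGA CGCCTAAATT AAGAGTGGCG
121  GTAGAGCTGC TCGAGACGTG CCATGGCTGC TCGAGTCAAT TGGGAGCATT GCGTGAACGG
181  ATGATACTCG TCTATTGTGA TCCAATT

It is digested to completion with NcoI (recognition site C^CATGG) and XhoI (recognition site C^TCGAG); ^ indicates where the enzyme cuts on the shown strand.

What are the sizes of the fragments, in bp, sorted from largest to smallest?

80, 57, 50, 11, 9 bp

NcoI sites (CCATGG) start at positions 80, 141.
NcoI cuts after the first base of each site, so after positions 80, 141.
XhoI sites (CTCGAG) start at positions 130, 150.
XhoI cuts after the first base of each site, so after positions 130, 150.
Combined cut positions: 80, 130, 141, 150.
Linear molecule, 4 cuts → 5 fragments:
  1–80 → 80 bp
  81–130 → 50 bp
  131–141 → 11 bp
  142–150 → 9 bp
  151–207 → 57 bp
Sorted largest to smallest: 80, 57, 50, 11, 9 bp.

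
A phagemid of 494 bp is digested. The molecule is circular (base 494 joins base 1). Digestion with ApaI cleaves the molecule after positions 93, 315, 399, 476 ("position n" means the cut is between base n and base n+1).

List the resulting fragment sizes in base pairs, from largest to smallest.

Circular molecule, 4 cuts → 4 fragments:
  315 − 93 = 222 bp
  399 − 315 = 84 bp
  476 − 399 = 77 bp
  wrap: 494 − 476 + 93 = 111 bp
Sorted largest to smallest: 222, 111, 84, 77 bp.

222, 111, 84, 77 bp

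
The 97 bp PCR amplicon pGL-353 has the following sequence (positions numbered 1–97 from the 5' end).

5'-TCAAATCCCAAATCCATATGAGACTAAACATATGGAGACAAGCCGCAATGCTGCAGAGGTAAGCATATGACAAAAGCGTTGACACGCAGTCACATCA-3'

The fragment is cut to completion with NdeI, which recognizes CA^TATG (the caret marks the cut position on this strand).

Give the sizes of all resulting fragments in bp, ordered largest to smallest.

35, 32, 16, 14 bp

NdeI sites (CATATG) start at positions 15, 29, 64.
NdeI cuts after base 2 of each site, so after positions 16, 30, 65.
Linear molecule, 3 cuts → 4 fragments:
  1–16 → 16 bp
  17–30 → 14 bp
  31–65 → 35 bp
  66–97 → 32 bp
Sorted largest to smallest: 35, 32, 16, 14 bp.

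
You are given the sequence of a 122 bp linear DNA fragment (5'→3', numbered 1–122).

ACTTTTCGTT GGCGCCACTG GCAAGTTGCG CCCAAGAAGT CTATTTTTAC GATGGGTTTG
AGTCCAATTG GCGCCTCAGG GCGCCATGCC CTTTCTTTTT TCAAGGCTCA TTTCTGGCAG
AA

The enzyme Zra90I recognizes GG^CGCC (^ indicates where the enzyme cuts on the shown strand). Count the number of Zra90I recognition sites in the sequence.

3

GGCGCC occurs starting at positions 11, 70, 80.
Zra90I cuts at 3 sites.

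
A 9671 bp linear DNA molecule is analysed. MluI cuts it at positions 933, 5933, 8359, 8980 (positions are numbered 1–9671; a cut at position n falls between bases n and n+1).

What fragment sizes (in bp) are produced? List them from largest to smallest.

Linear molecule, 4 cuts → 5 fragments:
  933 − 0 = 933 bp
  5933 − 933 = 5000 bp
  8359 − 5933 = 2426 bp
  8980 − 8359 = 621 bp
  9671 − 8980 = 691 bp
Sorted largest to smallest: 5000, 2426, 933, 691, 621 bp.

5000, 2426, 933, 691, 621 bp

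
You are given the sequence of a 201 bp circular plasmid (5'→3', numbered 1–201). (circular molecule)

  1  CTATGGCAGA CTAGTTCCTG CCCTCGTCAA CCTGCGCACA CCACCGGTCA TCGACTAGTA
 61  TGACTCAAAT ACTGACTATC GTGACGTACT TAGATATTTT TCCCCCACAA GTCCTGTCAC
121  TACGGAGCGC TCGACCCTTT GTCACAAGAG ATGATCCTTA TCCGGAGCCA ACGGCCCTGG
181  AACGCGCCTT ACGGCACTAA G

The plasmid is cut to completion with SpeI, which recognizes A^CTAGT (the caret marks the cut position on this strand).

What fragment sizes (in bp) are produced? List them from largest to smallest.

SpeI sites (ACTAGT) start at positions 10, 54.
SpeI cuts after the first base of each site, so after positions 10, 54.
Circular molecule, 2 cuts → 2 fragments:
  11–54 → 44 bp
  55–201 then 1–10 → 147 + 10 = 157 bp
Sorted largest to smallest: 157, 44 bp.

157, 44 bp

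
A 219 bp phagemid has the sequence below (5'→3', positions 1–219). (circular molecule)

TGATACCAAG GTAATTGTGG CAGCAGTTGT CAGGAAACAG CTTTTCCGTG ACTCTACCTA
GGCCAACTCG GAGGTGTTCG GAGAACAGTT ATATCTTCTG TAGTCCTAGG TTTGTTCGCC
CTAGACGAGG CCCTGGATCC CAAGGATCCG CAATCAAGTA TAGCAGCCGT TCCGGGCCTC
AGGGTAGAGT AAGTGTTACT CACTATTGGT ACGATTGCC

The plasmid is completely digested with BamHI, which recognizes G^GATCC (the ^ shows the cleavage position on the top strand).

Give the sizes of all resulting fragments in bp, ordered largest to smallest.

BamHI sites (GGATCC) start at positions 135, 144.
BamHI cuts after the first base of each site, so after positions 135, 144.
Circular molecule, 2 cuts → 2 fragments:
  136–144 → 9 bp
  145–219 then 1–135 → 75 + 135 = 210 bp
Sorted largest to smallest: 210, 9 bp.

210, 9 bp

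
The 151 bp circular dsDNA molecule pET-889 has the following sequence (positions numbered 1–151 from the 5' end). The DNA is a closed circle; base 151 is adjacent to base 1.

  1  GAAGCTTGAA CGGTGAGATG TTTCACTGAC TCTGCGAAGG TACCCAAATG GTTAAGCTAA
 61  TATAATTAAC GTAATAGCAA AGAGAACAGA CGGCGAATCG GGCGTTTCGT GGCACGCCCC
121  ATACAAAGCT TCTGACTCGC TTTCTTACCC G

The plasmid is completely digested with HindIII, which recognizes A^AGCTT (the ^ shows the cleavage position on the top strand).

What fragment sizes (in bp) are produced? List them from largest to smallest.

124, 27 bp

HindIII sites (AAGCTT) start at positions 2, 126.
HindIII cuts after the first base of each site, so after positions 2, 126.
Circular molecule, 2 cuts → 2 fragments:
  3–126 → 124 bp
  127–151 then 1–2 → 25 + 2 = 27 bp
Sorted largest to smallest: 124, 27 bp.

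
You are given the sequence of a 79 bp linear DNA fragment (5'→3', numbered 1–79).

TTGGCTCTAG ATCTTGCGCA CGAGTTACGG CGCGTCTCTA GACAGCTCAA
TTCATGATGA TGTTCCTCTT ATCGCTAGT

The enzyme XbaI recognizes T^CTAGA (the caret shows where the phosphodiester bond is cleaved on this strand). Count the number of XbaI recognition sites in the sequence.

2

TCTAGA occurs starting at positions 6, 37.
XbaI cuts at 2 sites.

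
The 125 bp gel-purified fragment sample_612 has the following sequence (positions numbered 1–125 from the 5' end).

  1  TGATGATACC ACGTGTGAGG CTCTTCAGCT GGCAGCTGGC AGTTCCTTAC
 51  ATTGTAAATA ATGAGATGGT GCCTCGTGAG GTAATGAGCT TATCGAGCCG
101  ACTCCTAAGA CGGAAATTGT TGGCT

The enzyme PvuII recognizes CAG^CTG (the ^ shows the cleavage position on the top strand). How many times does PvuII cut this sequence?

CAGCTG occurs starting at positions 26, 33.
PvuII cuts at 2 sites.

2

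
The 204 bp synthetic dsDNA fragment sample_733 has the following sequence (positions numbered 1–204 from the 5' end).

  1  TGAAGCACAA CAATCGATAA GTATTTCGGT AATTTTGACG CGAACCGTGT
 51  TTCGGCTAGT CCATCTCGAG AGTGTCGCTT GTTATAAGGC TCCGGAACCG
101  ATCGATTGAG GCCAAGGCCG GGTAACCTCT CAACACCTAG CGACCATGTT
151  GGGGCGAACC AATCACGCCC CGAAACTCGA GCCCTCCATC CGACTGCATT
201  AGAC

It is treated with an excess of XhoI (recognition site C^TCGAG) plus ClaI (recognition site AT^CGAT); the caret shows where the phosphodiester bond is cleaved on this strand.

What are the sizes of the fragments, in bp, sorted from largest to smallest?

74, 51, 37, 28, 14 bp

XhoI sites (CTCGAG) start at positions 65, 176.
XhoI cuts after the first base of each site, so after positions 65, 176.
ClaI sites (ATCGAT) start at positions 13, 101.
ClaI cuts after base 2 of each site, so after positions 14, 102.
Combined cut positions: 14, 65, 102, 176.
Linear molecule, 4 cuts → 5 fragments:
  1–14 → 14 bp
  15–65 → 51 bp
  66–102 → 37 bp
  103–176 → 74 bp
  177–204 → 28 bp
Sorted largest to smallest: 74, 51, 37, 28, 14 bp.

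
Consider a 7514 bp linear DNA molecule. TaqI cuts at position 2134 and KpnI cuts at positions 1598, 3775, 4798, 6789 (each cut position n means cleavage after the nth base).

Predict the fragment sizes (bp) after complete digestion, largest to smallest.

Combined cut positions (sorted): 1598, 2134, 3775, 4798, 6789.
Linear molecule, 5 cuts → 6 fragments:
  1598 − 0 = 1598 bp
  2134 − 1598 = 536 bp
  3775 − 2134 = 1641 bp
  4798 − 3775 = 1023 bp
  6789 − 4798 = 1991 bp
  7514 − 6789 = 725 bp
Sorted largest to smallest: 1991, 1641, 1598, 1023, 725, 536 bp.

1991, 1641, 1598, 1023, 725, 536 bp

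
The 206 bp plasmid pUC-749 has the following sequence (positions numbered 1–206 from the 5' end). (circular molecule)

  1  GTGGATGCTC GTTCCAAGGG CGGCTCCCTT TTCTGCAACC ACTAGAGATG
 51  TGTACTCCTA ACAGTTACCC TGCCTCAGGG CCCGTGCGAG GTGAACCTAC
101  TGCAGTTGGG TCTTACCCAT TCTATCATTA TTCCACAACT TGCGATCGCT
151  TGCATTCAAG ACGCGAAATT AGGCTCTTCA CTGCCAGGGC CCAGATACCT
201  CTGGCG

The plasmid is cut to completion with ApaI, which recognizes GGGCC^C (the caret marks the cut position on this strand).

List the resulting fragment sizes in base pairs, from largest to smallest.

109, 97 bp

ApaI sites (GGGCCC) start at positions 78, 187.
ApaI cuts after base 5 of each site (before the last base), so after positions 82, 191.
Circular molecule, 2 cuts → 2 fragments:
  83–191 → 109 bp
  192–206 then 1–82 → 15 + 82 = 97 bp
Sorted largest to smallest: 109, 97 bp.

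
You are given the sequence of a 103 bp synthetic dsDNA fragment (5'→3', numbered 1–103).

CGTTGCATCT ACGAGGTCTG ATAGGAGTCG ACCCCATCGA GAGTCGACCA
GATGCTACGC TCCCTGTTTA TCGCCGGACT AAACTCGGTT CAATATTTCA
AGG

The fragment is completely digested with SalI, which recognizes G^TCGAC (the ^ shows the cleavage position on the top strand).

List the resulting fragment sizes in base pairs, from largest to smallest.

60, 27, 16 bp

SalI sites (GTCGAC) start at positions 27, 43.
SalI cuts after the first base of each site, so after positions 27, 43.
Linear molecule, 2 cuts → 3 fragments:
  1–27 → 27 bp
  28–43 → 16 bp
  44–103 → 60 bp
Sorted largest to smallest: 60, 27, 16 bp.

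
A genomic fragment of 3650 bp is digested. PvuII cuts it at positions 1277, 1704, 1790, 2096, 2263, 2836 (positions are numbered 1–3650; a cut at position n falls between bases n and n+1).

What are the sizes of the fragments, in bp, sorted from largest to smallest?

Linear molecule, 6 cuts → 7 fragments:
  1277 − 0 = 1277 bp
  1704 − 1277 = 427 bp
  1790 − 1704 = 86 bp
  2096 − 1790 = 306 bp
  2263 − 2096 = 167 bp
  2836 − 2263 = 573 bp
  3650 − 2836 = 814 bp
Sorted largest to smallest: 1277, 814, 573, 427, 306, 167, 86 bp.

1277, 814, 573, 427, 306, 167, 86 bp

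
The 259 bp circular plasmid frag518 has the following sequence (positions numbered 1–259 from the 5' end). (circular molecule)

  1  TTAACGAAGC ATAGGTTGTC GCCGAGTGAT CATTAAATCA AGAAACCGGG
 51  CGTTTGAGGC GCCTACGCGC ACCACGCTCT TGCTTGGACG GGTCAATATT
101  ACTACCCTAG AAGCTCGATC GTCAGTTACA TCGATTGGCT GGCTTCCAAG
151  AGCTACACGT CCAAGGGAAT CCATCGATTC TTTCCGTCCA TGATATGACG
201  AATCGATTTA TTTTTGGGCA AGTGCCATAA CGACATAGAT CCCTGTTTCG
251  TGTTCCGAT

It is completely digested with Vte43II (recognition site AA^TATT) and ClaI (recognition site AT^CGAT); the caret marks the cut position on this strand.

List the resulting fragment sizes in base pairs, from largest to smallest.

152, 43, 35, 29 bp

The Vte43II site (AATATT) starts at position 95.
Vte43II cuts after base 2 of each site, so after position 96.
ClaI sites (ATCGAT) start at positions 130, 173, 202.
ClaI cuts after base 2 of each site, so after positions 131, 174, 203.
Combined cut positions: 96, 131, 174, 203.
Circular molecule, 4 cuts → 4 fragments:
  97–131 → 35 bp
  132–174 → 43 bp
  175–203 → 29 bp
  204–259 then 1–96 → 56 + 96 = 152 bp
Sorted largest to smallest: 152, 43, 35, 29 bp.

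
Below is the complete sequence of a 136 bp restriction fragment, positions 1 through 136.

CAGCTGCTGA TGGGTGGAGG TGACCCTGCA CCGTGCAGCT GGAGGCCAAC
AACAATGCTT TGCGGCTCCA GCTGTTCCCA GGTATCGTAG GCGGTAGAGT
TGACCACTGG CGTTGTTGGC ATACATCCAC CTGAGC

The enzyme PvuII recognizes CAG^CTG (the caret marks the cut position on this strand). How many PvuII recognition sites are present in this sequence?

CAGCTG occurs starting at positions 1, 36, 69.
PvuII cuts at 3 sites.

3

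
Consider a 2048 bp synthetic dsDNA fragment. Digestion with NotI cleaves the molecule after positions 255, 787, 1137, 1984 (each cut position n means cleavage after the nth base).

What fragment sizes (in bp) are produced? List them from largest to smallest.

847, 532, 350, 255, 64 bp

Linear molecule, 4 cuts → 5 fragments:
  255 − 0 = 255 bp
  787 − 255 = 532 bp
  1137 − 787 = 350 bp
  1984 − 1137 = 847 bp
  2048 − 1984 = 64 bp
Sorted largest to smallest: 847, 532, 350, 255, 64 bp.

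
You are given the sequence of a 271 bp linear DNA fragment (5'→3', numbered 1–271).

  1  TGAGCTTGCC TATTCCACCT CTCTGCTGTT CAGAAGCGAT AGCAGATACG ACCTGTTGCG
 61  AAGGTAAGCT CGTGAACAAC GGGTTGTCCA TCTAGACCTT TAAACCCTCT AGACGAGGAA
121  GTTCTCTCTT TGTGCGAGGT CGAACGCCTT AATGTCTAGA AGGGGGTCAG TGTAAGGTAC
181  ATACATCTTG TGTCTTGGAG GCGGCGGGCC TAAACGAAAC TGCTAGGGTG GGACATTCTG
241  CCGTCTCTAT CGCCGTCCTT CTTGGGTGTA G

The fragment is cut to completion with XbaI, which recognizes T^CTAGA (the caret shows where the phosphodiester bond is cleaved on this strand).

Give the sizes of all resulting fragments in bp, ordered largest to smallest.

XbaI sites (TCTAGA) start at positions 91, 108, 155.
XbaI cuts after the first base of each site, so after positions 91, 108, 155.
Linear molecule, 3 cuts → 4 fragments:
  1–91 → 91 bp
  92–108 → 17 bp
  109–155 → 47 bp
  156–271 → 116 bp
Sorted largest to smallest: 116, 91, 47, 17 bp.

116, 91, 47, 17 bp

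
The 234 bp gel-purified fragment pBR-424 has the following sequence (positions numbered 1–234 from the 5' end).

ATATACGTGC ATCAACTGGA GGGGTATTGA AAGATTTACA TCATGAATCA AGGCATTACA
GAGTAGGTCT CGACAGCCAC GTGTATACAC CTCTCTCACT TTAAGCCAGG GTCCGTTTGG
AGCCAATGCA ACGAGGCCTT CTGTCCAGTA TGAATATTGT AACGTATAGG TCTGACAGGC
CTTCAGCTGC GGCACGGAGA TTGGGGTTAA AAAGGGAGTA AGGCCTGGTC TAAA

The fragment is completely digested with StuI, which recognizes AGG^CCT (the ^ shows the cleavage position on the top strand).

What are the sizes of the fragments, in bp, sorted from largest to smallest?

StuI sites (AGGCCT) start at positions 134, 177, 221.
StuI cuts after base 3 of each site, so after positions 136, 179, 223.
Linear molecule, 3 cuts → 4 fragments:
  1–136 → 136 bp
  137–179 → 43 bp
  180–223 → 44 bp
  224–234 → 11 bp
Sorted largest to smallest: 136, 44, 43, 11 bp.

136, 44, 43, 11 bp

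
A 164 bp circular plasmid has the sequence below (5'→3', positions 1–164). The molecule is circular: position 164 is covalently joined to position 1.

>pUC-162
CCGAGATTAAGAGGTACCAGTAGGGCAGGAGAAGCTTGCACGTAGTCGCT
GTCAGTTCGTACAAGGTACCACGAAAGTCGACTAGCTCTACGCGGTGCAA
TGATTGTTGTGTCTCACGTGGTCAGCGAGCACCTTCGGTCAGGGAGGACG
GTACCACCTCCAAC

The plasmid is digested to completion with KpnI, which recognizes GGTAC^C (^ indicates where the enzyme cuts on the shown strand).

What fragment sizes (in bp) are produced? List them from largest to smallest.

85, 52, 27 bp

KpnI sites (GGTACC) start at positions 13, 65, 150.
KpnI cuts after base 5 of each site (before the last base), so after positions 17, 69, 154.
Circular molecule, 3 cuts → 3 fragments:
  18–69 → 52 bp
  70–154 → 85 bp
  155–164 then 1–17 → 10 + 17 = 27 bp
Sorted largest to smallest: 85, 52, 27 bp.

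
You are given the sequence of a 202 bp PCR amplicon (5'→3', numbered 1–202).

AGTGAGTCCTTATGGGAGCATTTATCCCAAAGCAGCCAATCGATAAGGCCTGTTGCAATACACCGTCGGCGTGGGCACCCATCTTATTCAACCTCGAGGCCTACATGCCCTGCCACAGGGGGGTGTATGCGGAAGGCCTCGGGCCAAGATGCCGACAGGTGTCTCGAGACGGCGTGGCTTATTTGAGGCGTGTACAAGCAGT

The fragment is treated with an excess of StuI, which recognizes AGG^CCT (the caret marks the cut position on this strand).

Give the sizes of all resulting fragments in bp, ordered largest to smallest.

StuI sites (AGGCCT) start at positions 46, 97, 134.
StuI cuts after base 3 of each site, so after positions 48, 99, 136.
Linear molecule, 3 cuts → 4 fragments:
  1–48 → 48 bp
  49–99 → 51 bp
  100–136 → 37 bp
  137–202 → 66 bp
Sorted largest to smallest: 66, 51, 48, 37 bp.

66, 51, 48, 37 bp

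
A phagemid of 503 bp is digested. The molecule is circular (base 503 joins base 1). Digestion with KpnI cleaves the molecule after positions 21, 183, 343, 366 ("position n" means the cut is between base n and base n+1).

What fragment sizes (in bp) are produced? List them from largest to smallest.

Circular molecule, 4 cuts → 4 fragments:
  183 − 21 = 162 bp
  343 − 183 = 160 bp
  366 − 343 = 23 bp
  wrap: 503 − 366 + 21 = 158 bp
Sorted largest to smallest: 162, 160, 158, 23 bp.

162, 160, 158, 23 bp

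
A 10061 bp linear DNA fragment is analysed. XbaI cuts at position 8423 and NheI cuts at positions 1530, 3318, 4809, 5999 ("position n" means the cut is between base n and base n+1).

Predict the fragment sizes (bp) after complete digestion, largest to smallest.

Combined cut positions (sorted): 1530, 3318, 4809, 5999, 8423.
Linear molecule, 5 cuts → 6 fragments:
  1530 − 0 = 1530 bp
  3318 − 1530 = 1788 bp
  4809 − 3318 = 1491 bp
  5999 − 4809 = 1190 bp
  8423 − 5999 = 2424 bp
  10061 − 8423 = 1638 bp
Sorted largest to smallest: 2424, 1788, 1638, 1530, 1491, 1190 bp.

2424, 1788, 1638, 1530, 1491, 1190 bp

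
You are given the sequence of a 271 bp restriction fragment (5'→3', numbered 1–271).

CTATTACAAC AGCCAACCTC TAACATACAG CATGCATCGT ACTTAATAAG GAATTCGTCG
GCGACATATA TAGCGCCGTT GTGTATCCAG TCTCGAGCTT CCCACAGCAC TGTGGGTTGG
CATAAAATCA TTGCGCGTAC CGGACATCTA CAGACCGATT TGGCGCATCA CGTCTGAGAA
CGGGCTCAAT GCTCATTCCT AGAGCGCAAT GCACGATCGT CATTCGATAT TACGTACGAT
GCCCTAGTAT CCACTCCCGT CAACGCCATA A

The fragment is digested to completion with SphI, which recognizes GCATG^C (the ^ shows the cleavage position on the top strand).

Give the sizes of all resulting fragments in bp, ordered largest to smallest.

237, 34 bp

The SphI site (GCATGC) starts at position 30.
SphI cuts after base 5 of each site (before the last base), so after position 34.
Linear molecule, 1 cut → 2 fragments:
  1–34 → 34 bp
  35–271 → 237 bp
Sorted largest to smallest: 237, 34 bp.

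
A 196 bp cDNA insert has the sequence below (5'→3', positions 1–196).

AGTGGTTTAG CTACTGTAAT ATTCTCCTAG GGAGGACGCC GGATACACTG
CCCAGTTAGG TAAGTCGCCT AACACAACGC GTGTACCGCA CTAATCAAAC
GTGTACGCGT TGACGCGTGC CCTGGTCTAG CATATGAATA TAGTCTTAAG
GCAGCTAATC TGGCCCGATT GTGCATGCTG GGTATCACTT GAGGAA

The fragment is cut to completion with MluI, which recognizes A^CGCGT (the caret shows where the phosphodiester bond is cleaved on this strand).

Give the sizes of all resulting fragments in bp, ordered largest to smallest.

MluI sites (ACGCGT) start at positions 77, 105, 113.
MluI cuts after the first base of each site, so after positions 77, 105, 113.
Linear molecule, 3 cuts → 4 fragments:
  1–77 → 77 bp
  78–105 → 28 bp
  106–113 → 8 bp
  114–196 → 83 bp
Sorted largest to smallest: 83, 77, 28, 8 bp.

83, 77, 28, 8 bp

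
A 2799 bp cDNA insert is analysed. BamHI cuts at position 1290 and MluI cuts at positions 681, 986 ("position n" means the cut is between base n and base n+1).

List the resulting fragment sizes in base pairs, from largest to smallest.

1509, 681, 305, 304 bp

Combined cut positions (sorted): 681, 986, 1290.
Linear molecule, 3 cuts → 4 fragments:
  681 − 0 = 681 bp
  986 − 681 = 305 bp
  1290 − 986 = 304 bp
  2799 − 1290 = 1509 bp
Sorted largest to smallest: 1509, 681, 305, 304 bp.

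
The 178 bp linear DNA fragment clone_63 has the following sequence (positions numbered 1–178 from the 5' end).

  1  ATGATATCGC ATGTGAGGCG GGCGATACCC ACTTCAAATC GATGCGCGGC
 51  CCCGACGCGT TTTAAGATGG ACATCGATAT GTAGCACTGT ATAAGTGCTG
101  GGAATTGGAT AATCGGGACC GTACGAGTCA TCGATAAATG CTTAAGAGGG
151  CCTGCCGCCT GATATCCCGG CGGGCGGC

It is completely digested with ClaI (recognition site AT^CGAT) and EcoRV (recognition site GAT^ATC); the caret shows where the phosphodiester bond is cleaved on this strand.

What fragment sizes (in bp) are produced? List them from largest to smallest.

57, 35, 34, 32, 15, 5 bp

ClaI sites (ATCGAT) start at positions 38, 73, 130.
ClaI cuts after base 2 of each site, so after positions 39, 74, 131.
EcoRV sites (GATATC) start at positions 3, 161.
EcoRV cuts after base 3 of each site, so after positions 5, 163.
Combined cut positions: 5, 39, 74, 131, 163.
Linear molecule, 5 cuts → 6 fragments:
  1–5 → 5 bp
  6–39 → 34 bp
  40–74 → 35 bp
  75–131 → 57 bp
  132–163 → 32 bp
  164–178 → 15 bp
Sorted largest to smallest: 57, 35, 34, 32, 15, 5 bp.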